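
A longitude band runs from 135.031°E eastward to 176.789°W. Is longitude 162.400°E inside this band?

Band width going east from +135.031° to -176.789°: ((-176.789 − 135.031) mod 360) = 48.180°.
Offset of +162.400° east of the west edge: ((162.400 − 135.031) mod 360) = 27.369°.
27.369° ≤ 48.180° ⇒ inside.

Yes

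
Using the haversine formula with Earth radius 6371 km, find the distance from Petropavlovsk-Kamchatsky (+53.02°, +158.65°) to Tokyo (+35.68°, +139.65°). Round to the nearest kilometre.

Δλ = 139.65 − 158.65 = -19.00°.
Δφ = 35.68 − 53.02 = -17.34°.
a = sin²(Δφ/2) + cos φ₁ · cos φ₂ · sin²(Δλ/2) = 0.036034.
c = 2·atan2(√a, √(1−a)) = 0.38197 rad → d = 6371·c ≈ 2433.53 km.

2434 km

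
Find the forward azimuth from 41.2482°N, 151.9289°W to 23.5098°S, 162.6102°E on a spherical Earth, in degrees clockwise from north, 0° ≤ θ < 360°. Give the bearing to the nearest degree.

Δλ = 162.6102 − -151.9289 = 314.5391°; wrapped into (−180°, 180°]: -45.4609°.
θ = atan2( sin Δλ · cos φ₂ , cos φ₁ · sin φ₂ − sin φ₁ · cos φ₂ · cos Δλ )
  = atan2(-0.65361, -0.72398) = -137.924° → normalised to [0°, 360°): 222.076°.

222°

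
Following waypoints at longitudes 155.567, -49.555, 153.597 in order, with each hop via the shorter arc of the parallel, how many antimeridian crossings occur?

2

Leg 1: +155.567° → -49.555°, shortest Δλ = 154.878° (east) — crosses 180°.
Leg 2: -49.555° → +153.597°, shortest Δλ = -156.848° (west) — crosses 180°.
Total crossings: 2.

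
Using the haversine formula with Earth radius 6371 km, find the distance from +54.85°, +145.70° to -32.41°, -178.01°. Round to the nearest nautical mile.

5564 nmi

Δλ = -178.01 − 145.70 = -323.71°; wrapped into (−180°, 180°]: 36.29°.
Δφ = -32.41 − 54.85 = -87.26°.
a = sin²(Δφ/2) + cos φ₁ · cos φ₂ · sin²(Δλ/2) = 0.523236.
c = 2·atan2(√a, √(1−a)) = 1.61729 rad → d = 6371·c ≈ 10303.73 km ≈ 5563.57 nmi.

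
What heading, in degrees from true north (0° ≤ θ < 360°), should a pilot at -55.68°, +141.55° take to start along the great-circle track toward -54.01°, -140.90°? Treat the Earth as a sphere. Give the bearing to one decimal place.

Δλ = -140.90 − 141.55 = -282.45°; wrapped into (−180°, 180°]: 77.55°.
θ = atan2( sin Δλ · cos φ₂ , cos φ₁ · sin φ₂ − sin φ₁ · cos φ₂ · cos Δλ )
  = atan2(0.57383, -0.35156) = 121.494° → normalised to [0°, 360°): 121.494°.

121.5°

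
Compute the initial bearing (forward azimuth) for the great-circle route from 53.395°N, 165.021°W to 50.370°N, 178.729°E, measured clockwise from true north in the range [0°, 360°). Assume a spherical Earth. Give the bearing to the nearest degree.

Δλ = 178.729 − -165.021 = 343.750°; wrapped into (−180°, 180°]: -16.250°.
θ = atan2( sin Δλ · cos φ₂ , cos φ₁ · sin φ₂ − sin φ₁ · cos φ₂ · cos Δλ )
  = atan2(-0.17848, -0.03232) = -100.263° → normalised to [0°, 360°): 259.737°.

260°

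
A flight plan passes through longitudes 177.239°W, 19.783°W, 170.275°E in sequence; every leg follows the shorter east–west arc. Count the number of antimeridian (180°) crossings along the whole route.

Leg 1: -177.239° → -19.783°, shortest Δλ = 157.456° (east) — does not cross 180°.
Leg 2: -19.783° → +170.275°, shortest Δλ = -169.942° (west) — crosses 180°.
Total crossings: 1.

1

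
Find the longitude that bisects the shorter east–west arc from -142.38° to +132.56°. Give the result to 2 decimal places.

+175.09°

Signed shortest Δλ from -142.38° to +132.56° is -85.06°.
Midpoint longitude = -142.38° + (-85.06°)/2 = -142.38° − 42.53° = -184.91°.
Normalise into (−180°, 180°]: +175.09°.
(The naïve average (-142.38 + +132.56)/2 = -4.91° is on the wrong side of the globe.)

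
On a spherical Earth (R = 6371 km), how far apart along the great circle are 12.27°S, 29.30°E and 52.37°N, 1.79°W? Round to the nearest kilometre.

7780 km

Δλ = -1.79 − 29.30 = -31.09°.
Δφ = 52.37 − -12.27 = 64.64°.
a = sin²(Δφ/2) + cos φ₁ · cos φ₂ · sin²(Δλ/2) = 0.328697.
c = 2·atan2(√a, √(1−a)) = 1.22111 rad → d = 6371·c ≈ 7779.68 km.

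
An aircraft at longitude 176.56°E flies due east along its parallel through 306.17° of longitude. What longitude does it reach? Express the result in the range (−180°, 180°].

122.73°E

Start at +176.56°; shift +306.17° → +482.73°.
+482.73° lies outside (−180°, 180°]; subtract 360° → +122.73°.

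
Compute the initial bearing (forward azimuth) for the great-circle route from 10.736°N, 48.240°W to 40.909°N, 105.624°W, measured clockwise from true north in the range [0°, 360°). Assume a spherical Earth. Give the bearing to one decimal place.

311.7°

Δλ = -105.624 − -48.240 = -57.384°.
θ = atan2( sin Δλ · cos φ₂ , cos φ₁ · sin φ₂ − sin φ₁ · cos φ₂ · cos Δλ )
  = atan2(-0.63657, 0.56751) = -48.282° → normalised to [0°, 360°): 311.718°.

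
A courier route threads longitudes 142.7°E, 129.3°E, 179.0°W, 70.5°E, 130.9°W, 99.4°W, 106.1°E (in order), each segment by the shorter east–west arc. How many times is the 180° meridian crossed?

Leg 1: +142.7° → +129.3°, shortest Δλ = -13.4° (west) — does not cross 180°.
Leg 2: +129.3° → -179.0°, shortest Δλ = 51.7° (east) — crosses 180°.
Leg 3: -179.0° → +70.5°, shortest Δλ = -110.5° (west) — crosses 180°.
Leg 4: +70.5° → -130.9°, shortest Δλ = 158.6° (east) — crosses 180°.
Leg 5: -130.9° → -99.4°, shortest Δλ = 31.5° (east) — does not cross 180°.
Leg 6: -99.4° → +106.1°, shortest Δλ = -154.5° (west) — crosses 180°.
Total crossings: 4.

4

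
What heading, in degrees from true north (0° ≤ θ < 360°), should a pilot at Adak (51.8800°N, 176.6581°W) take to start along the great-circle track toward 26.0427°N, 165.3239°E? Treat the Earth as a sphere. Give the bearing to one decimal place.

214.7°

Δλ = 165.3239 − -176.6581 = 341.9820°; wrapped into (−180°, 180°]: -18.0180°.
θ = atan2( sin Δλ · cos φ₂ , cos φ₁ · sin φ₂ − sin φ₁ · cos φ₂ · cos Δλ )
  = atan2(-0.27791, -0.40115) = -145.287° → normalised to [0°, 360°): 214.713°.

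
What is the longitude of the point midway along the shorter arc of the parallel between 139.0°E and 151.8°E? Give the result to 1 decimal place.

145.4°E

Signed shortest Δλ from +139.0° to +151.8° is +12.8°.
Midpoint longitude = +139.0° + (+12.8°)/2 = +139.0° + 6.4° = +145.4°.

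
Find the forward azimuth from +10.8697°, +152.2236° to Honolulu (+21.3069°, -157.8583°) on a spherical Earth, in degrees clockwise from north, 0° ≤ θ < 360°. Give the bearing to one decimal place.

Δλ = -157.8583 − 152.2236 = -310.0819°; wrapped into (−180°, 180°]: 49.9181°.
θ = atan2( sin Δλ · cos φ₂ , cos φ₁ · sin φ₂ − sin φ₁ · cos φ₂ · cos Δλ )
  = atan2(0.71283, 0.24372) = 71.124° → normalised to [0°, 360°): 71.124°.

71.1°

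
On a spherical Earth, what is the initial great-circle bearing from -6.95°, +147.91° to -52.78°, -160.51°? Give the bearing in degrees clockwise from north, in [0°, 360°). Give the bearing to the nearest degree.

Δλ = -160.51 − 147.91 = -308.42°; wrapped into (−180°, 180°]: 51.58°.
θ = atan2( sin Δλ · cos φ₂ , cos φ₁ · sin φ₂ − sin φ₁ · cos φ₂ · cos Δλ )
  = atan2(0.47391, -0.74498) = 147.538° → normalised to [0°, 360°): 147.538°.

148°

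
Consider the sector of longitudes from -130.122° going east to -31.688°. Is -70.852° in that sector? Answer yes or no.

Yes

Band width going east from -130.122° to -31.688°: ((-31.688 − -130.122) mod 360) = 98.434°.
Offset of -70.852° east of the west edge: ((-70.852 − -130.122) mod 360) = 59.270°.
59.270° ≤ 98.434° ⇒ inside.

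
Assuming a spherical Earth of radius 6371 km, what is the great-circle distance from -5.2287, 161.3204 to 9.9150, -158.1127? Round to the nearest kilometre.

Δλ = -158.1127 − 161.3204 = -319.4331°; wrapped into (−180°, 180°]: 40.5669°.
Δφ = 9.9150 − -5.2287 = 15.1437°.
a = sin²(Δφ/2) + cos φ₁ · cos φ₂ · sin²(Δλ/2) = 0.135252.
c = 2·atan2(√a, √(1−a)) = 0.75321 rad → d = 6371·c ≈ 4798.71 km.

4799 km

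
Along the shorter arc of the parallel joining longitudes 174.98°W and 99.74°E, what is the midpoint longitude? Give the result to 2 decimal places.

142.38°E

Signed shortest Δλ from -174.98° to +99.74° is -85.28°.
Midpoint longitude = -174.98° + (-85.28°)/2 = -174.98° − 42.64° = -217.62°.
Normalise into (−180°, 180°]: +142.38°.
(The naïve average (-174.98 + +99.74)/2 = -37.62° is on the wrong side of the globe.)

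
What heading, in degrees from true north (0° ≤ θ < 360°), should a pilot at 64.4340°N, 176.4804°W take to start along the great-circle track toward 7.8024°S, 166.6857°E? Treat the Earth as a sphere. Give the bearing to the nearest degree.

Δλ = 166.6857 − -176.4804 = 343.1661°; wrapped into (−180°, 180°]: -16.8339°.
θ = atan2( sin Δλ · cos φ₂ , cos φ₁ · sin φ₂ − sin φ₁ · cos φ₂ · cos Δλ )
  = atan2(-0.28692, -0.91403) = -162.573° → normalised to [0°, 360°): 197.427°.

197°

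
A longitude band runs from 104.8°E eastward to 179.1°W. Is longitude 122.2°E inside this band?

Yes

Band width going east from +104.8° to -179.1°: ((-179.1 − 104.8) mod 360) = 76.1°.
Offset of +122.2° east of the west edge: ((122.2 − 104.8) mod 360) = 17.4°.
17.4° ≤ 76.1° ⇒ inside.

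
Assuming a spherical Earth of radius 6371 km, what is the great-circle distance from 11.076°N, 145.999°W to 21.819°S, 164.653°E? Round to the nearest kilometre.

6508 km

Δλ = 164.653 − -145.999 = 310.652°; wrapped into (−180°, 180°]: -49.348°.
Δφ = -21.819 − 11.076 = -32.895°.
a = sin²(Δφ/2) + cos φ₁ · cos φ₂ · sin²(Δλ/2) = 0.238937.
c = 2·atan2(√a, √(1−a)) = 1.02145 rad → d = 6371·c ≈ 6507.69 km.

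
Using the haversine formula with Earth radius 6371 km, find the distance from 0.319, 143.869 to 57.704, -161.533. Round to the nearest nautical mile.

Δλ = -161.533 − 143.869 = -305.402°; wrapped into (−180°, 180°]: 54.598°.
Δφ = 57.704 − 0.319 = 57.385°.
a = sin²(Δφ/2) + cos φ₁ · cos φ₂ · sin²(Δλ/2) = 0.342889.
c = 2·atan2(√a, √(1−a)) = 1.25116 rad → d = 6371·c ≈ 7971.13 km ≈ 4304.07 nmi.

4304 nmi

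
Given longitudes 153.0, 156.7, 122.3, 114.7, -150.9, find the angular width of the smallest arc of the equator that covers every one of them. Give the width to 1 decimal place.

Sort the longitudes: -150.9°, +114.7°, +122.3°, +153.0°, +156.7°.
Eastward gaps between consecutive values (wrapping around): 265.6°, 7.6°, 30.7°, 3.7°, 52.4°.
Largest gap = 265.6° ⇒ minimal covering band is its complement: 360° − 265.6° = 94.4°.
Band runs from +114.7° eastward to -150.9°, crossing the antimeridian.

94.4°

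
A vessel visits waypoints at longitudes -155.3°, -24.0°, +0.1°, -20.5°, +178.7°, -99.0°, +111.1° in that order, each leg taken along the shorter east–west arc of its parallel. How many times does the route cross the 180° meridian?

Leg 1: -155.3° → -24.0°, shortest Δλ = 131.3° (east) — does not cross 180°.
Leg 2: -24.0° → +0.1°, shortest Δλ = 24.1° (east) — does not cross 180°.
Leg 3: +0.1° → -20.5°, shortest Δλ = -20.6° (west) — does not cross 180°.
Leg 4: -20.5° → +178.7°, shortest Δλ = -160.8° (west) — crosses 180°.
Leg 5: +178.7° → -99.0°, shortest Δλ = 82.3° (east) — crosses 180°.
Leg 6: -99.0° → +111.1°, shortest Δλ = -149.9° (west) — crosses 180°.
Total crossings: 3.

3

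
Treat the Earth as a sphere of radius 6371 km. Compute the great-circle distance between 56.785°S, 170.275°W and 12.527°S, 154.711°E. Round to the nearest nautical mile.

Δλ = 154.711 − -170.275 = 324.986°; wrapped into (−180°, 180°]: -35.014°.
Δφ = -12.527 − -56.785 = 44.258°.
a = sin²(Δφ/2) + cos φ₁ · cos φ₂ · sin²(Δλ/2) = 0.190289.
c = 2·atan2(√a, √(1−a)) = 0.90279 rad → d = 6371·c ≈ 5751.67 km ≈ 3105.65 nmi.

3106 nmi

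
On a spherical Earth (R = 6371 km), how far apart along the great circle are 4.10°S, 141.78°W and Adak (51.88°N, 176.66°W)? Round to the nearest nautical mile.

Δλ = -176.66 − -141.78 = -34.88°.
Δφ = 51.88 − -4.10 = 55.98°.
a = sin²(Δφ/2) + cos φ₁ · cos φ₂ · sin²(Δλ/2) = 0.275566.
c = 2·atan2(√a, √(1−a)) = 1.10530 rad → d = 6371·c ≈ 7041.86 km ≈ 3802.30 nmi.

3802 nmi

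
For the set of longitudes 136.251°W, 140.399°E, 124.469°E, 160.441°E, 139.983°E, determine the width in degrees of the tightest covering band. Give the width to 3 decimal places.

99.280°

Sort the longitudes: -136.251°, +124.469°, +139.983°, +140.399°, +160.441°.
Eastward gaps between consecutive values (wrapping around): 260.720°, 15.514°, 0.416°, 20.042°, 63.308°.
Largest gap = 260.720° ⇒ minimal covering band is its complement: 360° − 260.720° = 99.280°.
Band runs from +124.469° eastward to -136.251°, crossing the antimeridian.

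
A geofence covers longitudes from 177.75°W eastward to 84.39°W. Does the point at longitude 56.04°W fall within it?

No

Band width going east from -177.75° to -84.39°: ((-84.39 − -177.75) mod 360) = 93.36°.
Offset of -56.04° east of the west edge: ((-56.04 − -177.75) mod 360) = 121.71°.
121.71° > 93.36° ⇒ outside.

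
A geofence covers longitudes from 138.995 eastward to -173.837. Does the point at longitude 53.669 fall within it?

No

Band width going east from +138.995° to -173.837°: ((-173.837 − 138.995) mod 360) = 47.168°.
Offset of +53.669° east of the west edge: ((53.669 − 138.995) mod 360) = 274.674°.
274.674° > 47.168° ⇒ outside.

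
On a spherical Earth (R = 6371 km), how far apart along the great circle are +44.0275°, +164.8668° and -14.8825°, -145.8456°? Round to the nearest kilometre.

8234 km

Δλ = -145.8456 − 164.8668 = -310.7124°; wrapped into (−180°, 180°]: 49.2876°.
Δφ = -14.8825 − 44.0275 = -58.9100°.
a = sin²(Δφ/2) + cos φ₁ · cos φ₂ · sin²(Δλ/2) = 0.362627.
c = 2·atan2(√a, √(1−a)) = 1.29247 rad → d = 6371·c ≈ 8234.33 km.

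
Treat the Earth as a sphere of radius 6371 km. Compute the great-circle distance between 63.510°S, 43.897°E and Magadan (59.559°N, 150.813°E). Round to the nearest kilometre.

16331 km

Δλ = 150.813 − 43.897 = 106.916°.
Δφ = 59.559 − -63.510 = 123.069°.
a = sin²(Δφ/2) + cos φ₁ · cos φ₂ · sin²(Δλ/2) = 0.918696.
c = 2·atan2(√a, √(1−a)) = 2.56329 rad → d = 6371·c ≈ 16330.72 km.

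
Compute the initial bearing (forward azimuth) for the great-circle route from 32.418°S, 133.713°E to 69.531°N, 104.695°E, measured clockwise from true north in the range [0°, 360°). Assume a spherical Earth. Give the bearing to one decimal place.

349.9°

Δλ = 104.695 − 133.713 = -29.018°.
θ = atan2( sin Δλ · cos φ₂ , cos φ₁ · sin φ₂ − sin φ₁ · cos φ₂ · cos Δλ )
  = atan2(-0.16963, 0.95480) = -10.074° → normalised to [0°, 360°): 349.926°.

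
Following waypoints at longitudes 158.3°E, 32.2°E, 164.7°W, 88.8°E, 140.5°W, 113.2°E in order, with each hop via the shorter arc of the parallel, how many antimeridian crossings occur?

Leg 1: +158.3° → +32.2°, shortest Δλ = -126.1° (west) — does not cross 180°.
Leg 2: +32.2° → -164.7°, shortest Δλ = 163.1° (east) — crosses 180°.
Leg 3: -164.7° → +88.8°, shortest Δλ = -106.5° (west) — crosses 180°.
Leg 4: +88.8° → -140.5°, shortest Δλ = 130.7° (east) — crosses 180°.
Leg 5: -140.5° → +113.2°, shortest Δλ = -106.3° (west) — crosses 180°.
Total crossings: 4.

4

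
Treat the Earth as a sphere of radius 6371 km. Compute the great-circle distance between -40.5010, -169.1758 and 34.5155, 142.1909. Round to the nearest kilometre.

Δλ = 142.1909 − -169.1758 = 311.3667°; wrapped into (−180°, 180°]: -48.6333°.
Δφ = 34.5155 − -40.5010 = 75.0165°.
a = sin²(Δφ/2) + cos φ₁ · cos φ₂ · sin²(Δλ/2) = 0.476968.
c = 2·atan2(√a, √(1−a)) = 1.52472 rad → d = 6371·c ≈ 9713.96 km.

9714 km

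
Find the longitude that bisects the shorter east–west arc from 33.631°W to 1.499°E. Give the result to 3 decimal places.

Signed shortest Δλ from -33.631° to +1.499° is +35.130°.
Midpoint longitude = -33.631° + (+35.130°)/2 = -33.631° + 17.565° = -16.066°.

16.066°W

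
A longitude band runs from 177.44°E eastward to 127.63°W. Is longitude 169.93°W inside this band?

Band width going east from +177.44° to -127.63°: ((-127.63 − 177.44) mod 360) = 54.93°.
Offset of -169.93° east of the west edge: ((-169.93 − 177.44) mod 360) = 12.63°.
12.63° ≤ 54.93° ⇒ inside.

Yes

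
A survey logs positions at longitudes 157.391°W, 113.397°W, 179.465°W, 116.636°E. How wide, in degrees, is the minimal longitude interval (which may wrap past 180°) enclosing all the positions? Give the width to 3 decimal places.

Sort the longitudes: -179.465°, -157.391°, -113.397°, +116.636°.
Eastward gaps between consecutive values (wrapping around): 22.074°, 43.994°, 230.033°, 63.899°.
Largest gap = 230.033° ⇒ minimal covering band is its complement: 360° − 230.033° = 129.967°.
Band runs from +116.636° eastward to -113.397°, crossing the antimeridian.

129.967°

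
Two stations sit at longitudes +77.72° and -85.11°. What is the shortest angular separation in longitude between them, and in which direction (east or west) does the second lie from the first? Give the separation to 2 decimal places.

Raw difference: -85.11 − 77.72 = -162.83°.
Normalise into (−180°, 180°]: -162.83° stays -162.83°.
Negative ⇒ the second point lies to the west; separation 162.83°.

162.83° west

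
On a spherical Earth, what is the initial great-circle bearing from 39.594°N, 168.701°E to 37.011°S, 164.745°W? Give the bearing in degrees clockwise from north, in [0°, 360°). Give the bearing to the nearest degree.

Δλ = -164.745 − 168.701 = -333.446°; wrapped into (−180°, 180°]: 26.554°.
θ = atan2( sin Δλ · cos φ₂ , cos φ₁ · sin φ₂ − sin φ₁ · cos φ₂ · cos Δλ )
  = atan2(0.35697, -0.91911) = 158.774° → normalised to [0°, 360°): 158.774°.

159°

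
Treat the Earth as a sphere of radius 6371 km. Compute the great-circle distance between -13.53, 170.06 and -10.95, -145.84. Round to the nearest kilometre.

Δλ = -145.84 − 170.06 = -315.90°; wrapped into (−180°, 180°]: 44.10°.
Δφ = -10.95 − -13.53 = 2.58°.
a = sin²(Δφ/2) + cos φ₁ · cos φ₂ · sin²(Δλ/2) = 0.135038.
c = 2·atan2(√a, √(1−a)) = 0.75258 rad → d = 6371·c ≈ 4794.71 km.

4795 km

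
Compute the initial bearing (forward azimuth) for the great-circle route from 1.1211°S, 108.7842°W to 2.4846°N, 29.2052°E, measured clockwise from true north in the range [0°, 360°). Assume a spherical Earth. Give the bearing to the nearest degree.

88°

Δλ = 29.2052 − -108.7842 = 137.9894°.
θ = atan2( sin Δλ · cos φ₂ , cos φ₁ · sin φ₂ − sin φ₁ · cos φ₂ · cos Δλ )
  = atan2(0.66864, 0.02882) = 87.532° → normalised to [0°, 360°): 87.532°.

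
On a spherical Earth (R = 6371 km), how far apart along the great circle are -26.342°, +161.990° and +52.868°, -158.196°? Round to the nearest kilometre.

9614 km

Δλ = -158.196 − 161.990 = -320.186°; wrapped into (−180°, 180°]: 39.814°.
Δφ = 52.868 − -26.342 = 79.210°.
a = sin²(Δφ/2) + cos φ₁ · cos φ₂ · sin²(Δλ/2) = 0.469113.
c = 2·atan2(√a, √(1−a)) = 1.50898 rad → d = 6371·c ≈ 9613.73 km.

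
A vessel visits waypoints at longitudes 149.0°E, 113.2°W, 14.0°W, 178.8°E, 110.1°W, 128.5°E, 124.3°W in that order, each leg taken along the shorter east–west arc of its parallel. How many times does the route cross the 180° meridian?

5

Leg 1: +149.0° → -113.2°, shortest Δλ = 97.8° (east) — crosses 180°.
Leg 2: -113.2° → -14.0°, shortest Δλ = 99.2° (east) — does not cross 180°.
Leg 3: -14.0° → +178.8°, shortest Δλ = -167.2° (west) — crosses 180°.
Leg 4: +178.8° → -110.1°, shortest Δλ = 71.1° (east) — crosses 180°.
Leg 5: -110.1° → +128.5°, shortest Δλ = -121.4° (west) — crosses 180°.
Leg 6: +128.5° → -124.3°, shortest Δλ = 107.2° (east) — crosses 180°.
Total crossings: 5.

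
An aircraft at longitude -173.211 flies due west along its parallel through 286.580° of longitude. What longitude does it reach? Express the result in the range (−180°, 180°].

Start at -173.211°; shift −286.580° → -459.791°.
-459.791° lies outside (−180°, 180°]; add 360° → -99.791°.

-99.791°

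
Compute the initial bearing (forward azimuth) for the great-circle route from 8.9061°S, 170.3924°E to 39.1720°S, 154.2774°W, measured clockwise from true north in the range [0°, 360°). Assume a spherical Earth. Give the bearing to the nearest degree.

140°

Δλ = -154.2774 − 170.3924 = -324.6698°; wrapped into (−180°, 180°]: 35.3302°.
θ = atan2( sin Δλ · cos φ₂ , cos φ₁ · sin φ₂ − sin φ₁ · cos φ₂ · cos Δλ )
  = atan2(0.44832, -0.52612) = 139.565° → normalised to [0°, 360°): 139.565°.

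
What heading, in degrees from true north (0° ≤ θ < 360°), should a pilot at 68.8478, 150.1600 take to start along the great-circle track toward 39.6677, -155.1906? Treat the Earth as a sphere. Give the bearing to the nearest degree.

106°

Δλ = -155.1906 − 150.1600 = -305.3506°; wrapped into (−180°, 180°]: 54.6494°.
θ = atan2( sin Δλ · cos φ₂ , cos φ₁ · sin φ₂ − sin φ₁ · cos φ₂ · cos Δλ )
  = atan2(0.62784, -0.18502) = 106.420° → normalised to [0°, 360°): 106.420°.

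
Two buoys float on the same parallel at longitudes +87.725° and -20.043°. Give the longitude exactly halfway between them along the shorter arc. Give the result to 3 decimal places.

+33.841°

Signed shortest Δλ from +87.725° to -20.043° is -107.768°.
Midpoint longitude = +87.725° + (-107.768°)/2 = +87.725° − 53.884° = +33.841°.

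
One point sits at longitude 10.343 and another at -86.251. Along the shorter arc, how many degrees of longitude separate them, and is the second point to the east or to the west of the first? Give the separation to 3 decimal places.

Raw difference: -86.251 − 10.343 = -96.594°.
Normalise into (−180°, 180°]: -96.594° stays -96.594°.
Negative ⇒ the second point lies to the west; separation 96.594°.

96.594° west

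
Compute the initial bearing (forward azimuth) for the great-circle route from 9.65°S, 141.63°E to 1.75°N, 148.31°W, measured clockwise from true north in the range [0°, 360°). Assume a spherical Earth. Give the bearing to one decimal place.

Δλ = -148.31 − 141.63 = -289.94°; wrapped into (−180°, 180°]: 70.06°.
θ = atan2( sin Δλ · cos φ₂ , cos φ₁ · sin φ₂ − sin φ₁ · cos φ₂ · cos Δλ )
  = atan2(0.93961, 0.08725) = 84.695° → normalised to [0°, 360°): 84.695°.

84.7°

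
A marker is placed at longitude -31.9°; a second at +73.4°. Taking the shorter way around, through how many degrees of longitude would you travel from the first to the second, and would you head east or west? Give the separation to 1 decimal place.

105.3° east

Raw difference: 73.4 − -31.9 = 105.3°.
Normalise into (−180°, 180°]: 105.3° stays 105.3°.
Positive ⇒ the second point lies to the east; separation 105.3°.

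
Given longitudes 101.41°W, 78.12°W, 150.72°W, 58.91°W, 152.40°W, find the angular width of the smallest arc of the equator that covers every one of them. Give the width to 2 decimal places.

Sort the longitudes: -152.40°, -150.72°, -101.41°, -78.12°, -58.91°.
Eastward gaps between consecutive values (wrapping around): 1.68°, 49.31°, 23.29°, 19.21°, 266.51°.
Largest gap = 266.51° ⇒ minimal covering band is its complement: 360° − 266.51° = 93.49°.
Band runs from -152.40° eastward to -58.91°.

93.49°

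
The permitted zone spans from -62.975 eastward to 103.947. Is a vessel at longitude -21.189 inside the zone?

Yes

Band width going east from -62.975° to +103.947°: ((103.947 − -62.975) mod 360) = 166.922°.
Offset of -21.189° east of the west edge: ((-21.189 − -62.975) mod 360) = 41.786°.
41.786° ≤ 166.922° ⇒ inside.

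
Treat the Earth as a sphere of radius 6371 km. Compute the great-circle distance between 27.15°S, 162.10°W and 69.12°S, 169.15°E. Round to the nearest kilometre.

5028 km

Δλ = 169.15 − -162.10 = 331.25°; wrapped into (−180°, 180°]: -28.75°.
Δφ = -69.12 − -27.15 = -41.97°.
a = sin²(Δφ/2) + cos φ₁ · cos φ₂ · sin²(Δλ/2) = 0.147800.
c = 2·atan2(√a, √(1−a)) = 0.78922 rad → d = 6371·c ≈ 5028.11 km.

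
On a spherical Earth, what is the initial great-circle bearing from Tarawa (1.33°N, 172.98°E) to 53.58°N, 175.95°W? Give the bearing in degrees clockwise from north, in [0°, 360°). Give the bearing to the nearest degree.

Δλ = -175.95 − 172.98 = -348.93°; wrapped into (−180°, 180°]: 11.07°.
θ = atan2( sin Δλ · cos φ₂ , cos φ₁ · sin φ₂ − sin φ₁ · cos φ₂ · cos Δλ )
  = atan2(0.11400, 0.79095) = 8.201° → normalised to [0°, 360°): 8.201°.

8°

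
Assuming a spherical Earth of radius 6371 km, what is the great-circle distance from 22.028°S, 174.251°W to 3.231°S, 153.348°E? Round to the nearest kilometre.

4072 km

Δλ = 153.348 − -174.251 = 327.599°; wrapped into (−180°, 180°]: -32.401°.
Δφ = -3.231 − -22.028 = 18.797°.
a = sin²(Δφ/2) + cos φ₁ · cos φ₂ · sin²(Δλ/2) = 0.098711.
c = 2·atan2(√a, √(1−a)) = 0.63919 rad → d = 6371·c ≈ 4072.28 km.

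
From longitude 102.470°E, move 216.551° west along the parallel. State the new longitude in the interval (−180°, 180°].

Start at +102.470°; shift −216.551° → -114.081°.
-114.081° already lies in (−180°, 180°].

114.081°W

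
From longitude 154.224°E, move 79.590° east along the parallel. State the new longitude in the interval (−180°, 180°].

Start at +154.224°; shift +79.590° → +233.814°.
+233.814° lies outside (−180°, 180°]; subtract 360° → -126.186°.

126.186°W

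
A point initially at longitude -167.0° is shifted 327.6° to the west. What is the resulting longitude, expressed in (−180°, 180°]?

Start at -167.0°; shift −327.6° → -494.6°.
-494.6° lies outside (−180°, 180°]; add 360° → -134.6°.

-134.6°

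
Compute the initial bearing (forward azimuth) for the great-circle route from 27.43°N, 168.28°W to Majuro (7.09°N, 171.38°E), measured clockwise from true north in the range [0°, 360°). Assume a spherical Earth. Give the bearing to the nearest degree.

227°

Δλ = 171.38 − -168.28 = 339.66°; wrapped into (−180°, 180°]: -20.34°.
θ = atan2( sin Δλ · cos φ₂ , cos φ₁ · sin φ₂ − sin φ₁ · cos φ₂ · cos Δλ )
  = atan2(-0.34493, -0.31909) = -132.771° → normalised to [0°, 360°): 227.229°.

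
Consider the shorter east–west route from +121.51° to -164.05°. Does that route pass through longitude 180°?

Yes

Naïve |-164.05 − 121.51| = 285.56° > 180°, so the shorter arc goes the other way round — across 180°.
Signed shortest Δλ = ((-164.05 − 121.51 + 180) mod 360) − 180 = 74.44°.
Going east by 74.44° from +121.51° passes through 180° before reaching -164.05°.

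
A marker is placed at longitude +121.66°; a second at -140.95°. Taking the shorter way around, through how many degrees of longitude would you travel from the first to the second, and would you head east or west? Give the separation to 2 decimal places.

Raw difference: -140.95 − 121.66 = -262.61°.
Normalise into (−180°, 180°]: -262.61° + 360° = 97.39°.
Positive ⇒ the second point lies to the east; separation 97.39°.

97.39° east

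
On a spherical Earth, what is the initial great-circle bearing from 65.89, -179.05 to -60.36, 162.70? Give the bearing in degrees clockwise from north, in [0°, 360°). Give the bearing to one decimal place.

Δλ = 162.70 − -179.05 = 341.75°; wrapped into (−180°, 180°]: -18.25°.
θ = atan2( sin Δλ · cos φ₂ , cos φ₁ · sin φ₂ − sin φ₁ · cos φ₂ · cos Δλ )
  = atan2(-0.15487, -0.78374) = -168.822° → normalised to [0°, 360°): 191.178°.

191.2°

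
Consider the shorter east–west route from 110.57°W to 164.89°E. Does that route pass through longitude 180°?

Naïve |164.89 − -110.57| = 275.46° > 180°, so the shorter arc goes the other way round — across 180°.
Signed shortest Δλ = ((164.89 − -110.57 + 180) mod 360) − 180 = -84.54°.
Going west by 84.54° from -110.57° passes through 180° before reaching +164.89°.

Yes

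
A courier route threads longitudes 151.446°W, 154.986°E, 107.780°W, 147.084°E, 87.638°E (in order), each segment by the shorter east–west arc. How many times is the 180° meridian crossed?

3

Leg 1: -151.446° → +154.986°, shortest Δλ = -53.568° (west) — crosses 180°.
Leg 2: +154.986° → -107.780°, shortest Δλ = 97.234° (east) — crosses 180°.
Leg 3: -107.780° → +147.084°, shortest Δλ = -105.136° (west) — crosses 180°.
Leg 4: +147.084° → +87.638°, shortest Δλ = -59.446° (west) — does not cross 180°.
Total crossings: 3.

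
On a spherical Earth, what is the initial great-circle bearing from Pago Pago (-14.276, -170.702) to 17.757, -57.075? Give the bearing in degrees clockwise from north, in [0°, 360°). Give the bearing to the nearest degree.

77°

Δλ = -57.075 − -170.702 = 113.627°.
θ = atan2( sin Δλ · cos φ₂ , cos φ₁ · sin φ₂ − sin φ₁ · cos φ₂ · cos Δλ )
  = atan2(0.87253, 0.20144) = 77.000° → normalised to [0°, 360°): 77.000°.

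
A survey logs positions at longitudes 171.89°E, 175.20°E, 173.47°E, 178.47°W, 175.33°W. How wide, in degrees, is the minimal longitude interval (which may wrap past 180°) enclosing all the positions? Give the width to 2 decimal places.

Sort the longitudes: -178.47°, -175.33°, +171.89°, +173.47°, +175.20°.
Eastward gaps between consecutive values (wrapping around): 3.14°, 347.22°, 1.58°, 1.73°, 6.33°.
Largest gap = 347.22° ⇒ minimal covering band is its complement: 360° − 347.22° = 12.78°.
Band runs from +171.89° eastward to -175.33°, crossing the antimeridian.

12.78°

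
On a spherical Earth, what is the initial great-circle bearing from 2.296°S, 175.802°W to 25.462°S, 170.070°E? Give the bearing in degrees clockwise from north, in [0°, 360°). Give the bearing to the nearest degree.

209°

Δλ = 170.070 − -175.802 = 345.872°; wrapped into (−180°, 180°]: -14.128°.
θ = atan2( sin Δλ · cos φ₂ , cos φ₁ · sin φ₂ − sin φ₁ · cos φ₂ · cos Δλ )
  = atan2(-0.22038, -0.39449) = -150.810° → normalised to [0°, 360°): 209.190°.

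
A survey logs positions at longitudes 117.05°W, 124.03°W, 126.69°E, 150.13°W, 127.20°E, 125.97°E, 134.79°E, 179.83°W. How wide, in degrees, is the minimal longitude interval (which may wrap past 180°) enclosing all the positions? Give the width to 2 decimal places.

Sort the longitudes: -179.83°, -150.13°, -124.03°, -117.05°, +125.97°, +126.69°, +127.20°, +134.79°.
Eastward gaps between consecutive values (wrapping around): 29.70°, 26.10°, 6.98°, 243.02°, 0.72°, 0.51°, 7.59°, 45.38°.
Largest gap = 243.02° ⇒ minimal covering band is its complement: 360° − 243.02° = 116.98°.
Band runs from +125.97° eastward to -117.05°, crossing the antimeridian.

116.98°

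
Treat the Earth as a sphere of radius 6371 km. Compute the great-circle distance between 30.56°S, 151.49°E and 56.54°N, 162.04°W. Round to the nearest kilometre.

10628 km

Δλ = -162.04 − 151.49 = -313.53°; wrapped into (−180°, 180°]: 46.47°.
Δφ = 56.54 − -30.56 = 87.10°.
a = sin²(Δφ/2) + cos φ₁ · cos φ₂ · sin²(Δλ/2) = 0.548593.
c = 2·atan2(√a, √(1−a)) = 1.66814 rad → d = 6371·c ≈ 10627.70 km.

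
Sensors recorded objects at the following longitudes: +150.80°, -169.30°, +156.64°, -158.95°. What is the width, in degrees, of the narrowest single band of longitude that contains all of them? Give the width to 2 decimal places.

50.25°

Sort the longitudes: -169.30°, -158.95°, +150.80°, +156.64°.
Eastward gaps between consecutive values (wrapping around): 10.35°, 309.75°, 5.84°, 34.06°.
Largest gap = 309.75° ⇒ minimal covering band is its complement: 360° − 309.75° = 50.25°.
Band runs from +150.80° eastward to -158.95°, crossing the antimeridian.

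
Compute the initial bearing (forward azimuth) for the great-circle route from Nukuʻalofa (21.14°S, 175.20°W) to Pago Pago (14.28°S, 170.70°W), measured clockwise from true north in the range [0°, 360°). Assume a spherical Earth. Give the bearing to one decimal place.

32.7°

Δλ = -170.70 − -175.20 = 4.50°.
θ = atan2( sin Δλ · cos φ₂ , cos φ₁ · sin φ₂ − sin φ₁ · cos φ₂ · cos Δλ )
  = atan2(0.07603, 0.11837) = 32.715° → normalised to [0°, 360°): 32.715°.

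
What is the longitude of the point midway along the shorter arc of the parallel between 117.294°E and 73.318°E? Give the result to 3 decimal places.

Signed shortest Δλ from +117.294° to +73.318° is -43.976°.
Midpoint longitude = +117.294° + (-43.976°)/2 = +117.294° − 21.988° = +95.306°.

95.306°E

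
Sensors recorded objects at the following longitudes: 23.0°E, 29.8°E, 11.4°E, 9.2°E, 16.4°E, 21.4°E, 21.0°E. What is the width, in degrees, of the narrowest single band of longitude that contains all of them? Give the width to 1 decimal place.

Sort the longitudes: +9.2°, +11.4°, +16.4°, +21.0°, +21.4°, +23.0°, +29.8°.
Eastward gaps between consecutive values (wrapping around): 2.2°, 5.0°, 4.6°, 0.4°, 1.6°, 6.8°, 339.4°.
Largest gap = 339.4° ⇒ minimal covering band is its complement: 360° − 339.4° = 20.6°.
Band runs from +9.2° eastward to +29.8°.

20.6°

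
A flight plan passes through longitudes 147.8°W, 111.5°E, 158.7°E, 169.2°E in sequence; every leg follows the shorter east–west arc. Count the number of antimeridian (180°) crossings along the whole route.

Leg 1: -147.8° → +111.5°, shortest Δλ = -100.7° (west) — crosses 180°.
Leg 2: +111.5° → +158.7°, shortest Δλ = 47.2° (east) — does not cross 180°.
Leg 3: +158.7° → +169.2°, shortest Δλ = 10.5° (east) — does not cross 180°.
Total crossings: 1.

1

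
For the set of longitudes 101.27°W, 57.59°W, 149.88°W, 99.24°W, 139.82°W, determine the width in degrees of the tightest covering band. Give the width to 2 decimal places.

Sort the longitudes: -149.88°, -139.82°, -101.27°, -99.24°, -57.59°.
Eastward gaps between consecutive values (wrapping around): 10.06°, 38.55°, 2.03°, 41.65°, 267.71°.
Largest gap = 267.71° ⇒ minimal covering band is its complement: 360° − 267.71° = 92.29°.
Band runs from -149.88° eastward to -57.59°.

92.29°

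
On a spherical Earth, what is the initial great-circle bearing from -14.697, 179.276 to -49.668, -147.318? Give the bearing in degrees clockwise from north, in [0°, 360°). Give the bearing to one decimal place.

Δλ = -147.318 − 179.276 = -326.594°; wrapped into (−180°, 180°]: 33.406°.
θ = atan2( sin Δλ · cos φ₂ , cos φ₁ · sin φ₂ − sin φ₁ · cos φ₂ · cos Δλ )
  = atan2(0.35634, -0.60029) = 149.306° → normalised to [0°, 360°): 149.306°.

149.3°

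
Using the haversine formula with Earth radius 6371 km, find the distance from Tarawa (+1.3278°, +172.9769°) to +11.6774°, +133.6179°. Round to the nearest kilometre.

Δλ = 133.6179 − 172.9769 = -39.3590°.
Δφ = 11.6774 − 1.3278 = 10.3496°.
a = sin²(Δφ/2) + cos φ₁ · cos φ₂ · sin²(Δλ/2) = 0.119164.
c = 2·atan2(√a, √(1−a)) = 0.70491 rad → d = 6371·c ≈ 4490.97 km.

4491 km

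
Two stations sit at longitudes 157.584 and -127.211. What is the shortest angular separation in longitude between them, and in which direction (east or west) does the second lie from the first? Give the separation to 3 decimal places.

Raw difference: -127.211 − 157.584 = -284.795°.
Normalise into (−180°, 180°]: -284.795° + 360° = 75.205°.
Positive ⇒ the second point lies to the east; separation 75.205°.

75.205° east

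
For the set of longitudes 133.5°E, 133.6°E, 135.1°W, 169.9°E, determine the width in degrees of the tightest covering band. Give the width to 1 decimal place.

Sort the longitudes: -135.1°, +133.5°, +133.6°, +169.9°.
Eastward gaps between consecutive values (wrapping around): 268.6°, 0.1°, 36.3°, 55.0°.
Largest gap = 268.6° ⇒ minimal covering band is its complement: 360° − 268.6° = 91.4°.
Band runs from +133.5° eastward to -135.1°, crossing the antimeridian.

91.4°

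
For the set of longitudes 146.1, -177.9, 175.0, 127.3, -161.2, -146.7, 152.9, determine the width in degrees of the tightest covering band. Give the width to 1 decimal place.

86.0°

Sort the longitudes: -177.9°, -161.2°, -146.7°, +127.3°, +146.1°, +152.9°, +175.0°.
Eastward gaps between consecutive values (wrapping around): 16.7°, 14.5°, 274.0°, 18.8°, 6.8°, 22.1°, 7.1°.
Largest gap = 274.0° ⇒ minimal covering band is its complement: 360° − 274.0° = 86.0°.
Band runs from +127.3° eastward to -146.7°, crossing the antimeridian.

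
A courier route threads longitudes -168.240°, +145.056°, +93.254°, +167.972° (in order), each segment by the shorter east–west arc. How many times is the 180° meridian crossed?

1

Leg 1: -168.240° → +145.056°, shortest Δλ = -46.704° (west) — crosses 180°.
Leg 2: +145.056° → +93.254°, shortest Δλ = -51.802° (west) — does not cross 180°.
Leg 3: +93.254° → +167.972°, shortest Δλ = 74.718° (east) — does not cross 180°.
Total crossings: 1.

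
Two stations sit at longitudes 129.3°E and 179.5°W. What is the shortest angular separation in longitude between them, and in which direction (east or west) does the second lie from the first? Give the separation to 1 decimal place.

Raw difference: -179.5 − 129.3 = -308.8°.
Normalise into (−180°, 180°]: -308.8° + 360° = 51.2°.
Positive ⇒ the second point lies to the east; separation 51.2°.

51.2° east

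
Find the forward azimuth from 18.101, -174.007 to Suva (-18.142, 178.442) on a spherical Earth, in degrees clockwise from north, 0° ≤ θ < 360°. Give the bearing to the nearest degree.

192°

Δλ = 178.442 − -174.007 = 352.449°; wrapped into (−180°, 180°]: -7.551°.
θ = atan2( sin Δλ · cos φ₂ , cos φ₁ · sin φ₂ − sin φ₁ · cos φ₂ · cos Δλ )
  = atan2(-0.12488, -0.58865) = -168.023° → normalised to [0°, 360°): 191.977°.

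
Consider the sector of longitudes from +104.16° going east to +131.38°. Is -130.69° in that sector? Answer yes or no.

Band width going east from +104.16° to +131.38°: ((131.38 − 104.16) mod 360) = 27.22°.
Offset of -130.69° east of the west edge: ((-130.69 − 104.16) mod 360) = 125.15°.
125.15° > 27.22° ⇒ outside.

No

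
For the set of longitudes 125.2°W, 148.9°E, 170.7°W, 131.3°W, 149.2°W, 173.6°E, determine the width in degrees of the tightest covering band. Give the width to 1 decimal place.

Sort the longitudes: -170.7°, -149.2°, -131.3°, -125.2°, +148.9°, +173.6°.
Eastward gaps between consecutive values (wrapping around): 21.5°, 17.9°, 6.1°, 274.1°, 24.7°, 15.7°.
Largest gap = 274.1° ⇒ minimal covering band is its complement: 360° − 274.1° = 85.9°.
Band runs from +148.9° eastward to -125.2°, crossing the antimeridian.

85.9°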